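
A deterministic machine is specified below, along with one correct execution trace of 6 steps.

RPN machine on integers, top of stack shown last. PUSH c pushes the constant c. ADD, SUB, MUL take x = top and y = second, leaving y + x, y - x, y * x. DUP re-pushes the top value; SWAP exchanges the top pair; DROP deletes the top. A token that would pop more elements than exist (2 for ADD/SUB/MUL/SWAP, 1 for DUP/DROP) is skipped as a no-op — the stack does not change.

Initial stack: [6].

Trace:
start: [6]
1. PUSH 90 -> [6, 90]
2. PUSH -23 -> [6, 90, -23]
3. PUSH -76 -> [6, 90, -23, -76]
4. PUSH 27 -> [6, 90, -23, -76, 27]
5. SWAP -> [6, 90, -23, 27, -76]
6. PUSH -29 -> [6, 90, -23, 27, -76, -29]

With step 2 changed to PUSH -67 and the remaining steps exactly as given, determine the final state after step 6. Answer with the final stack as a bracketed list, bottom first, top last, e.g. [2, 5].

[6, 90, -67, 27, -76, -29]

(re-executing from step 2 with the substitution; state before step 2: [6, 90])
2. PUSH -67 -> [6, 90, -67]
3. PUSH -76 -> [6, 90, -67, -76]
4. PUSH 27 -> [6, 90, -67, -76, 27]
5. SWAP -> [6, 90, -67, 27, -76]
6. PUSH -29 -> [6, 90, -67, 27, -76, -29]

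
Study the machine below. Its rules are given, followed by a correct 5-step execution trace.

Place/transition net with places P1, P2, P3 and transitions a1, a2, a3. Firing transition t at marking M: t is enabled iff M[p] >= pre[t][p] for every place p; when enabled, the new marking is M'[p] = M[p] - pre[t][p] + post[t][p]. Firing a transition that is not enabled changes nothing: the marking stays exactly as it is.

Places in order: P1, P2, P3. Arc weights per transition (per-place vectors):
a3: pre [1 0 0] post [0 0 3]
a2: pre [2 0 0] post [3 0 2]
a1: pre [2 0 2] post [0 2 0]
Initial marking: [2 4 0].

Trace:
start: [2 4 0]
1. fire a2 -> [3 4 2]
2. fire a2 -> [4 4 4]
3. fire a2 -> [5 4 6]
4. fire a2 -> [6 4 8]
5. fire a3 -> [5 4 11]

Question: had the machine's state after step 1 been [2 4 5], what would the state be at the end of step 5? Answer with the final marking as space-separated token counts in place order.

state after step 1 := [2 4 5]
2. fire a2 -> [3 4 7]
3. fire a2 -> [4 4 9]
4. fire a2 -> [5 4 11]
5. fire a3 -> [4 4 14]

4 4 14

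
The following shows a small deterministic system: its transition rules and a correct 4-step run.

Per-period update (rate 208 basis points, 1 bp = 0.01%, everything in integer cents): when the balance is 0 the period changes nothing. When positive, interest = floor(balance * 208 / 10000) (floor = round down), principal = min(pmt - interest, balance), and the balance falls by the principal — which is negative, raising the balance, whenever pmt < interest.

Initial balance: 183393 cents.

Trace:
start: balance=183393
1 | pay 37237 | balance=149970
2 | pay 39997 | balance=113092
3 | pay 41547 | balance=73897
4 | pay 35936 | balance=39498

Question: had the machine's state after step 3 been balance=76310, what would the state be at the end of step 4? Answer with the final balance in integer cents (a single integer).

41961

state after step 3 := balance=76310
4 | pay 35936 | balance=41961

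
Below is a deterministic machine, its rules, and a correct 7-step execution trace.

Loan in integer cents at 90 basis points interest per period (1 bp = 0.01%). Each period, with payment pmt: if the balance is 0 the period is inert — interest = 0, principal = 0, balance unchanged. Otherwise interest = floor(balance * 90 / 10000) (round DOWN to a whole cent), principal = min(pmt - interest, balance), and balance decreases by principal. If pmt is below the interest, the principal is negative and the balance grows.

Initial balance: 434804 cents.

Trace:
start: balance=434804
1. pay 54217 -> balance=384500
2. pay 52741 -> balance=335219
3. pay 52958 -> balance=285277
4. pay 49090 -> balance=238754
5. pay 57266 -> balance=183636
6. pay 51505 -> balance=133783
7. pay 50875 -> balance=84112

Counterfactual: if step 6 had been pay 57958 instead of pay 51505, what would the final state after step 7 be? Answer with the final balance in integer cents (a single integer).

(re-executing from step 6 with the substitution; state before step 6: balance=183636)
6. pay 57958 -> balance=127330
7. pay 50875 -> balance=77600

77600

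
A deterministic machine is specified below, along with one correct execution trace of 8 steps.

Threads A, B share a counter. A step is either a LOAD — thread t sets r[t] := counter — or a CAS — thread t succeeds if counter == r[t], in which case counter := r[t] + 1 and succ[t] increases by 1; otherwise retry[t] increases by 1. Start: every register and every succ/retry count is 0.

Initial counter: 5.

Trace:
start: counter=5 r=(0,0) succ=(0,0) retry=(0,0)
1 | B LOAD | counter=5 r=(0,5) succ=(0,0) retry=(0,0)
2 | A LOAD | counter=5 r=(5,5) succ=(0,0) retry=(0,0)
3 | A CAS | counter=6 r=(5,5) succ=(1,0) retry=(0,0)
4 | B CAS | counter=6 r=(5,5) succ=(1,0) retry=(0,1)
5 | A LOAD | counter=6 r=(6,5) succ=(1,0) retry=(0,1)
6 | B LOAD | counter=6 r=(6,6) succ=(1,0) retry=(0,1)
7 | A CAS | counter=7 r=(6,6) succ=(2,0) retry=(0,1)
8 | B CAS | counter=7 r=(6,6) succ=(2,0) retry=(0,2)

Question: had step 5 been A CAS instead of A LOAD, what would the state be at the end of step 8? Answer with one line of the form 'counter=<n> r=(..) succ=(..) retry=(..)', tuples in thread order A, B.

(re-executing from step 5 with the substitution; state before step 5: counter=6 r=(5,5) succ=(1,0) retry=(0,1))
5 | A CAS | counter=6 r=(5,5) succ=(1,0) retry=(1,1)
6 | B LOAD | counter=6 r=(5,6) succ=(1,0) retry=(1,1)
7 | A CAS | counter=6 r=(5,6) succ=(1,0) retry=(2,1)
8 | B CAS | counter=7 r=(5,6) succ=(1,1) retry=(2,1)

counter=7 r=(5,6) succ=(1,1) retry=(2,1)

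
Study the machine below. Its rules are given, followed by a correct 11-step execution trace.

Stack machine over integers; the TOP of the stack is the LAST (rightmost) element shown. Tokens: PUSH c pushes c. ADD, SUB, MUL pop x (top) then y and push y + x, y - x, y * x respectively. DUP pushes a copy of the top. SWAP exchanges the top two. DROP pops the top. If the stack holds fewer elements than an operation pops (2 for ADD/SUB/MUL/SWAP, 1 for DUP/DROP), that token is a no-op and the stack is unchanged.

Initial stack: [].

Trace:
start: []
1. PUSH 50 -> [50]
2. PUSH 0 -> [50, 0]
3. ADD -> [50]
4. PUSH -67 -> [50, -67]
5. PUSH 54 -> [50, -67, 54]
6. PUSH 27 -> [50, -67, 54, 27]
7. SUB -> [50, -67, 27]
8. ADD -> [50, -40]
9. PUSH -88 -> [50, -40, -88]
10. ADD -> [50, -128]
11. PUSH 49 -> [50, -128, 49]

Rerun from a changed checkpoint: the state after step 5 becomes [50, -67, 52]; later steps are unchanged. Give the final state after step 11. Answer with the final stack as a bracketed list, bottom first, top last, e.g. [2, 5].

[50, -130, 49]

state after step 5 := [50, -67, 52]
6. PUSH 27 -> [50, -67, 52, 27]
7. SUB -> [50, -67, 25]
8. ADD -> [50, -42]
9. PUSH -88 -> [50, -42, -88]
10. ADD -> [50, -130]
11. PUSH 49 -> [50, -130, 49]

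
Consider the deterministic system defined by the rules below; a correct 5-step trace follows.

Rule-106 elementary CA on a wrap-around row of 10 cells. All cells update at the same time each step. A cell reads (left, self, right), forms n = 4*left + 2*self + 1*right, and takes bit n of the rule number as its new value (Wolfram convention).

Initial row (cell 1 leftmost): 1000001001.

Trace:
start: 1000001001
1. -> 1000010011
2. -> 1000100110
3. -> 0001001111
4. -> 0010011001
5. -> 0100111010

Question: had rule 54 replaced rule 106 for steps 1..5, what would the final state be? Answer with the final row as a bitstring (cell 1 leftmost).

(re-executing steps 1..5 under rule 54; state before step 1: 1000001001)
1. -> 0100011110
2. -> 1110100001
3. -> 0001110010
4. -> 0010001111
5. -> 1111010000

1111010000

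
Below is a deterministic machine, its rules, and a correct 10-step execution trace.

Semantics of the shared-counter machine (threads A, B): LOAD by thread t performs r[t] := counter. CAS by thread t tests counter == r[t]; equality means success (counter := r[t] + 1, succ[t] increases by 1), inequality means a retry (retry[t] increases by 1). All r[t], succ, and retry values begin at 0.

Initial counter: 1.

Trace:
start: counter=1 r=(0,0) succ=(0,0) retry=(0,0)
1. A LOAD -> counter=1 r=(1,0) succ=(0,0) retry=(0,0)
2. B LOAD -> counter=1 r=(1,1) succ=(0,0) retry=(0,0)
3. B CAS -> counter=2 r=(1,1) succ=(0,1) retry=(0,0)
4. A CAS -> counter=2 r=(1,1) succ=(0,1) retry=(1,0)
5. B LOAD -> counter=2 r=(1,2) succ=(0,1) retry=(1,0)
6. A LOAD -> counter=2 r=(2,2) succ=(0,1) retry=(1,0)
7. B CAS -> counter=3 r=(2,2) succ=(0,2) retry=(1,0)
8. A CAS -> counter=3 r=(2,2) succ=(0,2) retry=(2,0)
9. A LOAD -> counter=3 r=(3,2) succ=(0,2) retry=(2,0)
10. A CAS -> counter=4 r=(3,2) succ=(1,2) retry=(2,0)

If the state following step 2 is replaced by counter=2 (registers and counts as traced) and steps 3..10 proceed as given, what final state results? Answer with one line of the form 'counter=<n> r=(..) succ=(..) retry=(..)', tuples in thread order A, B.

state after step 2 := counter=2 r=(1,1) succ=(0,0) retry=(0,0)
3. B CAS -> counter=2 r=(1,1) succ=(0,0) retry=(0,1)
4. A CAS -> counter=2 r=(1,1) succ=(0,0) retry=(1,1)
5. B LOAD -> counter=2 r=(1,2) succ=(0,0) retry=(1,1)
6. A LOAD -> counter=2 r=(2,2) succ=(0,0) retry=(1,1)
7. B CAS -> counter=3 r=(2,2) succ=(0,1) retry=(1,1)
8. A CAS -> counter=3 r=(2,2) succ=(0,1) retry=(2,1)
9. A LOAD -> counter=3 r=(3,2) succ=(0,1) retry=(2,1)
10. A CAS -> counter=4 r=(3,2) succ=(1,1) retry=(2,1)

counter=4 r=(3,2) succ=(1,1) retry=(2,1)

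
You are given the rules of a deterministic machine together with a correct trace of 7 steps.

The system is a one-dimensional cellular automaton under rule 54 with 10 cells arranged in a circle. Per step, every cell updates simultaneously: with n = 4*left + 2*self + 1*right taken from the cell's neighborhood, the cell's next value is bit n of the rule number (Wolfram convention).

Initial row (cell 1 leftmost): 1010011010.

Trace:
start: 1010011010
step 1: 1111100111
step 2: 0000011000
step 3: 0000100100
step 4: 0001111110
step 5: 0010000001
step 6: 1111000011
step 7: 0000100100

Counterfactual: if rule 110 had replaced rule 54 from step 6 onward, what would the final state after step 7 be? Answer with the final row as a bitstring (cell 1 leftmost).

(re-executing steps 6..7 under rule 110; state before step 6: 0010000001)
step 6: 0110000011
step 7: 1110000111

1110000111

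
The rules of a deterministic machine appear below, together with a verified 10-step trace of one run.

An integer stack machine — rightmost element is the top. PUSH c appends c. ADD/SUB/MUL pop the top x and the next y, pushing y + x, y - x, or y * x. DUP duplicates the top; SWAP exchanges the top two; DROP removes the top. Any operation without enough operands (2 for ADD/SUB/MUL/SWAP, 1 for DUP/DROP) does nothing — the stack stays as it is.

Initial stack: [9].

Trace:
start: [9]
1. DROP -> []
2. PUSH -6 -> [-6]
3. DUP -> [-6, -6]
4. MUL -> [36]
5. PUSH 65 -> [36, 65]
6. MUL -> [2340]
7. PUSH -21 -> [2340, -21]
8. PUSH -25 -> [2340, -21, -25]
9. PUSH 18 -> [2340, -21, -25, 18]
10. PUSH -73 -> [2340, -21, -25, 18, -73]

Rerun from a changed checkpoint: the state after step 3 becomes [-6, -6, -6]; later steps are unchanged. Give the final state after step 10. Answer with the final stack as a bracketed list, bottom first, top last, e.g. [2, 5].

[-6, 2340, -21, -25, 18, -73]

state after step 3 := [-6, -6, -6]
4. MUL -> [-6, 36]
5. PUSH 65 -> [-6, 36, 65]
6. MUL -> [-6, 2340]
7. PUSH -21 -> [-6, 2340, -21]
8. PUSH -25 -> [-6, 2340, -21, -25]
9. PUSH 18 -> [-6, 2340, -21, -25, 18]
10. PUSH -73 -> [-6, 2340, -21, -25, 18, -73]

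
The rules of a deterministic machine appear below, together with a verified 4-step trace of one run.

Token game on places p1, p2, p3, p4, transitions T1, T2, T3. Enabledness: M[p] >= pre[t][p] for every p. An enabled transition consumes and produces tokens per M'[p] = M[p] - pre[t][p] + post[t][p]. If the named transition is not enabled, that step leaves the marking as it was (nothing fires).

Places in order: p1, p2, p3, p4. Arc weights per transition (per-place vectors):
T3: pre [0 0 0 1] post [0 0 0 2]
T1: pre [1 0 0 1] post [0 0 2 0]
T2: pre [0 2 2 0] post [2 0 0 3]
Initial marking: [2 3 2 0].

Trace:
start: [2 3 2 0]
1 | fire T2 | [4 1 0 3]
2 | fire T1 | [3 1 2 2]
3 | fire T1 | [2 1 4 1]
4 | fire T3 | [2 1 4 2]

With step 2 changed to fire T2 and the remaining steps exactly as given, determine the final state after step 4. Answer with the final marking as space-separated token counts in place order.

3 1 2 3

(re-executing from step 2 with the substitution; state before step 2: [4 1 0 3])
2 | fire T2 | [4 1 0 3]
3 | fire T1 | [3 1 2 2]
4 | fire T3 | [3 1 2 3]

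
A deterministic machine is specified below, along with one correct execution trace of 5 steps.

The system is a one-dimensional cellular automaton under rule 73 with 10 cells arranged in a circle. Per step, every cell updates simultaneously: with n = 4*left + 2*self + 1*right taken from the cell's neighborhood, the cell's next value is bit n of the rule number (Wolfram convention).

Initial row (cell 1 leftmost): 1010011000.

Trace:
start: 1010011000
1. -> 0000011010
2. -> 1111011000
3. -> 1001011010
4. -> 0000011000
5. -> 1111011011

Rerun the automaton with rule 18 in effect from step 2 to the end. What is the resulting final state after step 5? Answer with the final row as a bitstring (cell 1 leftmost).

1001010010

(re-executing steps 2..5 under rule 18; state before step 2: 0000011010)
2. -> 0000100001
3. -> 1001010010
4. -> 0110001100
5. -> 1001010010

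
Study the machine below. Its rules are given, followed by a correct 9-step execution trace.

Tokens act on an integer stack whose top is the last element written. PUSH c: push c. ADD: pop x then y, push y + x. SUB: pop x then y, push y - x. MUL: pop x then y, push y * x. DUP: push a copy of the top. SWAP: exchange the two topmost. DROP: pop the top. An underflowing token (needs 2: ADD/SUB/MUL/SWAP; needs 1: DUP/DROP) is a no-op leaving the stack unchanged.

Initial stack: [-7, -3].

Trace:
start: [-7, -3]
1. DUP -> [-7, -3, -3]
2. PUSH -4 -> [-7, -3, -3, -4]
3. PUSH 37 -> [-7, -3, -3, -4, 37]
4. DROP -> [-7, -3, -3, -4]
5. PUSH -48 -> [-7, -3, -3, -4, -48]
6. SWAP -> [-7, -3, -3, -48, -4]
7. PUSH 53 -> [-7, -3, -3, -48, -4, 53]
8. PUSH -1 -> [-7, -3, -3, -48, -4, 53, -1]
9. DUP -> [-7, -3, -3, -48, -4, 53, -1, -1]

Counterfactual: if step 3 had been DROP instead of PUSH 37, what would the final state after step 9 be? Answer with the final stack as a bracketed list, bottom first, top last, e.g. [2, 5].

(re-executing from step 3 with the substitution; state before step 3: [-7, -3, -3, -4])
3. DROP -> [-7, -3, -3]
4. DROP -> [-7, -3]
5. PUSH -48 -> [-7, -3, -48]
6. SWAP -> [-7, -48, -3]
7. PUSH 53 -> [-7, -48, -3, 53]
8. PUSH -1 -> [-7, -48, -3, 53, -1]
9. DUP -> [-7, -48, -3, 53, -1, -1]

[-7, -48, -3, 53, -1, -1]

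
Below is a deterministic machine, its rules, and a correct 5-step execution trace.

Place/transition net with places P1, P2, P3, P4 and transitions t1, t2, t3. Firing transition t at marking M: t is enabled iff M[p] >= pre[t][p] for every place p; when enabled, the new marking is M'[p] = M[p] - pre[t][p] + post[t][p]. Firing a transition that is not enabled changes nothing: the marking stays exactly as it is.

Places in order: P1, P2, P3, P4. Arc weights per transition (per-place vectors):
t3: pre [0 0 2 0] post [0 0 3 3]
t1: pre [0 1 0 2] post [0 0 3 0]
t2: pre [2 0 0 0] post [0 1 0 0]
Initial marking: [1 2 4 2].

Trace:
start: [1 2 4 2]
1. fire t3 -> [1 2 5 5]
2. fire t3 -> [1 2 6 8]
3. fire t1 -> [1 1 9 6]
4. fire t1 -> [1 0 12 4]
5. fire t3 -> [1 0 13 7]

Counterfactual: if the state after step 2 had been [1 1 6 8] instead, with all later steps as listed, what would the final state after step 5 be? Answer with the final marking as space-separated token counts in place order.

state after step 2 := [1 1 6 8]
3. fire t1 -> [1 0 9 6]
4. fire t1 -> [1 0 9 6]
5. fire t3 -> [1 0 10 9]

1 0 10 9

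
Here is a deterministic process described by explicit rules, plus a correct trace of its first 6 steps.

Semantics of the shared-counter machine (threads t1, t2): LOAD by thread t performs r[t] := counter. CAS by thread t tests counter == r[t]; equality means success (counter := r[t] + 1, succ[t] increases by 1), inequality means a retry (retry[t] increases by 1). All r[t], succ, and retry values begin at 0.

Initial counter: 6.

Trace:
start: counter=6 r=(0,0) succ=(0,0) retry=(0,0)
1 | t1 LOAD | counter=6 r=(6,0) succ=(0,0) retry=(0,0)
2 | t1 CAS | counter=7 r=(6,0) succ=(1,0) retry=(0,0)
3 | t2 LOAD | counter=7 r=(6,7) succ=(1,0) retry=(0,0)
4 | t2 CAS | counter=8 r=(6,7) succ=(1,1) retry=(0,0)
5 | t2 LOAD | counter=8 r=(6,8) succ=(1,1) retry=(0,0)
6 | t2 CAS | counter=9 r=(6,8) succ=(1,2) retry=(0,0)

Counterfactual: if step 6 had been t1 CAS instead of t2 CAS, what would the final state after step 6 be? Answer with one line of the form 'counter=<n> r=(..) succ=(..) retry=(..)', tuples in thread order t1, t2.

(re-executing from step 6 with the substitution; state before step 6: counter=8 r=(6,8) succ=(1,1) retry=(0,0))
6 | t1 CAS | counter=8 r=(6,8) succ=(1,1) retry=(1,0)

counter=8 r=(6,8) succ=(1,1) retry=(1,0)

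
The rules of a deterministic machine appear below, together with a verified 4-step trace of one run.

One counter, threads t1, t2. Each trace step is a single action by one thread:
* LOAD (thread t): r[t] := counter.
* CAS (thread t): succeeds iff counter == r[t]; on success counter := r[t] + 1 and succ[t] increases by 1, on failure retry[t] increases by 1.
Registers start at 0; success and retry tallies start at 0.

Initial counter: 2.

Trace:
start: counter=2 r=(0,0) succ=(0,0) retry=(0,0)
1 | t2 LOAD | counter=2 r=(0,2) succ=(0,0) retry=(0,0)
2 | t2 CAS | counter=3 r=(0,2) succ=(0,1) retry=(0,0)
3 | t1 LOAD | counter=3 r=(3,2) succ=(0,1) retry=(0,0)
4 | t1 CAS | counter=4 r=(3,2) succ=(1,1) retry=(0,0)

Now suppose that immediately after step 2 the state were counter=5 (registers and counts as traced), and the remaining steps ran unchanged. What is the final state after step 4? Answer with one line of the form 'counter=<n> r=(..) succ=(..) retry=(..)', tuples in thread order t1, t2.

counter=6 r=(5,2) succ=(1,1) retry=(0,0)

state after step 2 := counter=5 r=(0,2) succ=(0,1) retry=(0,0)
3 | t1 LOAD | counter=5 r=(5,2) succ=(0,1) retry=(0,0)
4 | t1 CAS | counter=6 r=(5,2) succ=(1,1) retry=(0,0)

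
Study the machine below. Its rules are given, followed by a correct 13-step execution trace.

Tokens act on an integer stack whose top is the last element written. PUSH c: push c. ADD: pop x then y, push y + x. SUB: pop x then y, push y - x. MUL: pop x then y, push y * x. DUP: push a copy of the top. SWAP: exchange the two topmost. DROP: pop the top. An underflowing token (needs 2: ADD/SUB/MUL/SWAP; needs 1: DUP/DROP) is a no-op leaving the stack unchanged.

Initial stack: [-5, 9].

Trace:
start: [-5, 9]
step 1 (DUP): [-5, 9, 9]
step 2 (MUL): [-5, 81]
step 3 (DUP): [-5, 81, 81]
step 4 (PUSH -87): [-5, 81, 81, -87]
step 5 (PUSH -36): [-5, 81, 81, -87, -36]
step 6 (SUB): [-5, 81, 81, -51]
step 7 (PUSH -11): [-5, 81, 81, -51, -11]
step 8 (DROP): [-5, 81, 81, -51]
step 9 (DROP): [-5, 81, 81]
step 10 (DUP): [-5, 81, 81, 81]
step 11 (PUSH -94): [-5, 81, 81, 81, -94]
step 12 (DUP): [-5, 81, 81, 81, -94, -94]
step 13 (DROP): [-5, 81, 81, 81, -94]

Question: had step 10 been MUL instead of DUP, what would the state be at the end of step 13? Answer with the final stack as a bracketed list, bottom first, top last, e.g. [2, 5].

[-5, 6561, -94]

(re-executing from step 10 with the substitution; state before step 10: [-5, 81, 81])
step 10 (MUL): [-5, 6561]
step 11 (PUSH -94): [-5, 6561, -94]
step 12 (DUP): [-5, 6561, -94, -94]
step 13 (DROP): [-5, 6561, -94]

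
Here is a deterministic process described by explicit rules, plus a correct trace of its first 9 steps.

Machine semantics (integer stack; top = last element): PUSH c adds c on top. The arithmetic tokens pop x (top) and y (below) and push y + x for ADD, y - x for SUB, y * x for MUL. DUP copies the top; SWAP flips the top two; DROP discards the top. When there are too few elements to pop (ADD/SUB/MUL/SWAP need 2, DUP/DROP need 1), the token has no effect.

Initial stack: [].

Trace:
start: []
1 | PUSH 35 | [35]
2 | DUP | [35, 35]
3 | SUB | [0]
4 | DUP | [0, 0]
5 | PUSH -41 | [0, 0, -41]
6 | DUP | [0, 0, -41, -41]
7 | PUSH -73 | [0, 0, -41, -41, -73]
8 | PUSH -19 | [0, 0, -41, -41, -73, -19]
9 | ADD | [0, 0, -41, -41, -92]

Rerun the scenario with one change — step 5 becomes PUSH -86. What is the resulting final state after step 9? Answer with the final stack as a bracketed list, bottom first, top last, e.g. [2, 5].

(re-executing from step 5 with the substitution; state before step 5: [0, 0])
5 | PUSH -86 | [0, 0, -86]
6 | DUP | [0, 0, -86, -86]
7 | PUSH -73 | [0, 0, -86, -86, -73]
8 | PUSH -19 | [0, 0, -86, -86, -73, -19]
9 | ADD | [0, 0, -86, -86, -92]

[0, 0, -86, -86, -92]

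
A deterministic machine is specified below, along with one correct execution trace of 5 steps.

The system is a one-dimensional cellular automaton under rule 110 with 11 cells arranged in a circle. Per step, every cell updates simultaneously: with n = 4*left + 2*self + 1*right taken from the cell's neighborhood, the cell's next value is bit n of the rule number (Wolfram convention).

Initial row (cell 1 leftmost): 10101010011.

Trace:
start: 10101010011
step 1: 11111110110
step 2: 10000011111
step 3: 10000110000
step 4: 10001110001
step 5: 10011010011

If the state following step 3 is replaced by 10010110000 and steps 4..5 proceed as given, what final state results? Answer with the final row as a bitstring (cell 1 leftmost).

11100010011

state after step 3 := 10010110000
step 4: 10111110001
step 5: 11100010011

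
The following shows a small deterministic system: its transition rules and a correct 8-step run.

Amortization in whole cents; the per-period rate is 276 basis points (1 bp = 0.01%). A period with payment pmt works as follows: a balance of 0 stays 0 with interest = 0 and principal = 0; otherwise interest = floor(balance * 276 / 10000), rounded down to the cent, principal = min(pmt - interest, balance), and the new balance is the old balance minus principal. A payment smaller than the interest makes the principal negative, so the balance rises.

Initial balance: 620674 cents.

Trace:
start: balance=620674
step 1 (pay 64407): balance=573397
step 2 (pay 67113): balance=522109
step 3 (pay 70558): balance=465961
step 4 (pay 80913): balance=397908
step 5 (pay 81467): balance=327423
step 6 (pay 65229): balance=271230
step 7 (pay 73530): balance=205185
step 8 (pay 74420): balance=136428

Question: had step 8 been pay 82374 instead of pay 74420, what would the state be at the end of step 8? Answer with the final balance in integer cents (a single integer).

128474

(re-executing from step 8 with the substitution; state before step 8: balance=205185)
step 8 (pay 82374): balance=128474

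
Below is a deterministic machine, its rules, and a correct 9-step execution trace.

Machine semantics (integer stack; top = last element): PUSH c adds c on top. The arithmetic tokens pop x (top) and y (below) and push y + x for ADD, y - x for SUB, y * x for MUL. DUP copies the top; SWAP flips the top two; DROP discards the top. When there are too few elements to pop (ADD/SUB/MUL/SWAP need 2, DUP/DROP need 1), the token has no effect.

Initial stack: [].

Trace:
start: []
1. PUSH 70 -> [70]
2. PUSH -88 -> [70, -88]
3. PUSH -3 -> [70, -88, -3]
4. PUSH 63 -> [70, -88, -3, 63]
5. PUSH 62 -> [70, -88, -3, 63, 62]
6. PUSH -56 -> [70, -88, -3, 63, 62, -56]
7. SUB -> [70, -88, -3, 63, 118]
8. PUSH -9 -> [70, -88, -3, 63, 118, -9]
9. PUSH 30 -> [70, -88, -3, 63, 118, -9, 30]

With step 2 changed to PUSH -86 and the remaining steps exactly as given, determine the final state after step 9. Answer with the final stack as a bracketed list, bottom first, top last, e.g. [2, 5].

(re-executing from step 2 with the substitution; state before step 2: [70])
2. PUSH -86 -> [70, -86]
3. PUSH -3 -> [70, -86, -3]
4. PUSH 63 -> [70, -86, -3, 63]
5. PUSH 62 -> [70, -86, -3, 63, 62]
6. PUSH -56 -> [70, -86, -3, 63, 62, -56]
7. SUB -> [70, -86, -3, 63, 118]
8. PUSH -9 -> [70, -86, -3, 63, 118, -9]
9. PUSH 30 -> [70, -86, -3, 63, 118, -9, 30]

[70, -86, -3, 63, 118, -9, 30]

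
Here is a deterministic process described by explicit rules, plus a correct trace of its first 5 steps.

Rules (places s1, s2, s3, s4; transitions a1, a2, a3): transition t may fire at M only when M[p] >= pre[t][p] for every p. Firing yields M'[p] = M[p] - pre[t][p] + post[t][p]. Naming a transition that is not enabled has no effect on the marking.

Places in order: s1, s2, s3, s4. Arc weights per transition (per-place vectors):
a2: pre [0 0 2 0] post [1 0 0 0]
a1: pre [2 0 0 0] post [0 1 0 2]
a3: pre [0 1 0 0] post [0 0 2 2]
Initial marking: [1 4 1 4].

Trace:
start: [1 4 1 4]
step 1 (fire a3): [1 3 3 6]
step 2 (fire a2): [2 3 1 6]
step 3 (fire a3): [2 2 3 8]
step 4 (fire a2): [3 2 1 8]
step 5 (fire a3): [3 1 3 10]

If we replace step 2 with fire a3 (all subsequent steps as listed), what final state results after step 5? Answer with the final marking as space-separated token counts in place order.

2 0 7 12

(re-executing from step 2 with the substitution; state before step 2: [1 3 3 6])
step 2 (fire a3): [1 2 5 8]
step 3 (fire a3): [1 1 7 10]
step 4 (fire a2): [2 1 5 10]
step 5 (fire a3): [2 0 7 12]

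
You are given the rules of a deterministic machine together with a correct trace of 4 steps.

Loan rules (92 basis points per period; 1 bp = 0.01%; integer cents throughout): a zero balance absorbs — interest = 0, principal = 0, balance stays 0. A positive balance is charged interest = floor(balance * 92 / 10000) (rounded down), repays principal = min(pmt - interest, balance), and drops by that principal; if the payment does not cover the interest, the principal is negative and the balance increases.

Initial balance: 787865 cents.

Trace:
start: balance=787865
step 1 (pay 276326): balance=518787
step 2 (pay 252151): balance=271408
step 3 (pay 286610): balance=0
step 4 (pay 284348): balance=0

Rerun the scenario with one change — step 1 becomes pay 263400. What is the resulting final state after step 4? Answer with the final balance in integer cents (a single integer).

0

(re-executing from step 1 with the substitution; state before step 1: balance=787865)
step 1 (pay 263400): balance=531713
step 2 (pay 252151): balance=284453
step 3 (pay 286610): balance=459
step 4 (pay 284348): balance=0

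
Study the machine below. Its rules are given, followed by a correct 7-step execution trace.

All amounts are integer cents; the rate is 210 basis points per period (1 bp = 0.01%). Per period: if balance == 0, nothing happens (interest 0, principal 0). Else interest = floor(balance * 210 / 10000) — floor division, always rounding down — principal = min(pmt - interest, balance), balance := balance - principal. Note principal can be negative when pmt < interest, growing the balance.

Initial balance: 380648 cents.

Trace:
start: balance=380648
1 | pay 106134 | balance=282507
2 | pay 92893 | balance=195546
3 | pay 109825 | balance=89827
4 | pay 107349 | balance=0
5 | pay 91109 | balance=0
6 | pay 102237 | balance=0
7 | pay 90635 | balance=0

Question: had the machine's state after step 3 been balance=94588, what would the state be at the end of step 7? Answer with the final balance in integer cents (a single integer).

0

state after step 3 := balance=94588
4 | pay 107349 | balance=0
5 | pay 91109 | balance=0
6 | pay 102237 | balance=0
7 | pay 90635 | balance=0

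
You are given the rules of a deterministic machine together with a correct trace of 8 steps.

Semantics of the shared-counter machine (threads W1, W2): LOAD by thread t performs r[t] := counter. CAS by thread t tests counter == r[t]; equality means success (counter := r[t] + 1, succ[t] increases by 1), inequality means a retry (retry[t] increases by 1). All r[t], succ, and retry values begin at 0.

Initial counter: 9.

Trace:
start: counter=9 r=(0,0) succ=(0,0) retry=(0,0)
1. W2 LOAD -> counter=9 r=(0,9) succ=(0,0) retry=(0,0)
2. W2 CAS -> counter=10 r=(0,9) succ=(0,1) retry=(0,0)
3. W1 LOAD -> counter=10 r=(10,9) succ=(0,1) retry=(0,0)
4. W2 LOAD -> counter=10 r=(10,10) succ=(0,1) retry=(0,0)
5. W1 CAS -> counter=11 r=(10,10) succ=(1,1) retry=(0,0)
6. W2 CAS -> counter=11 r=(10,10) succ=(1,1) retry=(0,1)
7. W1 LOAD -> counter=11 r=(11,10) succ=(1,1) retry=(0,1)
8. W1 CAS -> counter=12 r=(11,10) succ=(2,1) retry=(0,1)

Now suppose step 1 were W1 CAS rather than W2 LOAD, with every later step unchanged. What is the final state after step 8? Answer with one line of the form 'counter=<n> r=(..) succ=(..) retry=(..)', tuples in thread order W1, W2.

counter=11 r=(10,9) succ=(2,0) retry=(1,2)

(re-executing from step 1 with the substitution; state before step 1: counter=9 r=(0,0) succ=(0,0) retry=(0,0))
1. W1 CAS -> counter=9 r=(0,0) succ=(0,0) retry=(1,0)
2. W2 CAS -> counter=9 r=(0,0) succ=(0,0) retry=(1,1)
3. W1 LOAD -> counter=9 r=(9,0) succ=(0,0) retry=(1,1)
4. W2 LOAD -> counter=9 r=(9,9) succ=(0,0) retry=(1,1)
5. W1 CAS -> counter=10 r=(9,9) succ=(1,0) retry=(1,1)
6. W2 CAS -> counter=10 r=(9,9) succ=(1,0) retry=(1,2)
7. W1 LOAD -> counter=10 r=(10,9) succ=(1,0) retry=(1,2)
8. W1 CAS -> counter=11 r=(10,9) succ=(2,0) retry=(1,2)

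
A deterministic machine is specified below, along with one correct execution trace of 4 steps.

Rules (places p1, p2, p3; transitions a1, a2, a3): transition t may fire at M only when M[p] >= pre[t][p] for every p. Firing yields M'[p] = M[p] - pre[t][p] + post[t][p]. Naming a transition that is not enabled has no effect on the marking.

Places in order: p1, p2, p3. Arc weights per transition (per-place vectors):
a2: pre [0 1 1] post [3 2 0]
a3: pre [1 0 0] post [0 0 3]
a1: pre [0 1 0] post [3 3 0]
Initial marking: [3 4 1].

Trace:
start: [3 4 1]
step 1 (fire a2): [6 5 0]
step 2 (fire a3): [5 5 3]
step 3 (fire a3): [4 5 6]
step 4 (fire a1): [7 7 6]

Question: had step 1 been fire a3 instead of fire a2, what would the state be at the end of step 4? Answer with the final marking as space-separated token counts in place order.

3 6 10

(re-executing from step 1 with the substitution; state before step 1: [3 4 1])
step 1 (fire a3): [2 4 4]
step 2 (fire a3): [1 4 7]
step 3 (fire a3): [0 4 10]
step 4 (fire a1): [3 6 10]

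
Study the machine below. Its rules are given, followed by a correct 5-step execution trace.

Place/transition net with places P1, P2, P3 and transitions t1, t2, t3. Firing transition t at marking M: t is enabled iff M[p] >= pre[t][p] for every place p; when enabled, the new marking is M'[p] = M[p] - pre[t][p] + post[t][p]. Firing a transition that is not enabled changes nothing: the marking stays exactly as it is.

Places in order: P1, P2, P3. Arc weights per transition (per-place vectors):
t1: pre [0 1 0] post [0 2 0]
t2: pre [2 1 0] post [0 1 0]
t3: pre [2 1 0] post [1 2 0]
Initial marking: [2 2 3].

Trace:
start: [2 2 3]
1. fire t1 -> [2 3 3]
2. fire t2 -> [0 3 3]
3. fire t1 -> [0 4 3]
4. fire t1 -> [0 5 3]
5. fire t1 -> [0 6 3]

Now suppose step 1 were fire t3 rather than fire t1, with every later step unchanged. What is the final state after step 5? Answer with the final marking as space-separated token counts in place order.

1 6 3

(re-executing from step 1 with the substitution; state before step 1: [2 2 3])
1. fire t3 -> [1 3 3]
2. fire t2 -> [1 3 3]
3. fire t1 -> [1 4 3]
4. fire t1 -> [1 5 3]
5. fire t1 -> [1 6 3]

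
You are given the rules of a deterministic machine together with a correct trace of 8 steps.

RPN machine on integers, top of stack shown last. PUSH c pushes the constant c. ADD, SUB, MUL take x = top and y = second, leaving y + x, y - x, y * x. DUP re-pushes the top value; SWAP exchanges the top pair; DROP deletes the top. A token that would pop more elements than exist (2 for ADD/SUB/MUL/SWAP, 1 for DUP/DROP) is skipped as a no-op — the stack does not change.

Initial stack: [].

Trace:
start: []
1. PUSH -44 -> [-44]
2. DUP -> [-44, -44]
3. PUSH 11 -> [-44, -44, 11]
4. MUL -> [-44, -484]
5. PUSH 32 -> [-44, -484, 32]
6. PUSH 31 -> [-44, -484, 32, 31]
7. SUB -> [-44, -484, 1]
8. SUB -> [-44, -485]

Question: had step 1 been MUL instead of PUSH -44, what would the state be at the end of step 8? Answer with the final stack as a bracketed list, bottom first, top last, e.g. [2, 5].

[10]

(re-executing from step 1 with the substitution; state before step 1: [])
1. MUL -> []
2. DUP -> []
3. PUSH 11 -> [11]
4. MUL -> [11]
5. PUSH 32 -> [11, 32]
6. PUSH 31 -> [11, 32, 31]
7. SUB -> [11, 1]
8. SUB -> [10]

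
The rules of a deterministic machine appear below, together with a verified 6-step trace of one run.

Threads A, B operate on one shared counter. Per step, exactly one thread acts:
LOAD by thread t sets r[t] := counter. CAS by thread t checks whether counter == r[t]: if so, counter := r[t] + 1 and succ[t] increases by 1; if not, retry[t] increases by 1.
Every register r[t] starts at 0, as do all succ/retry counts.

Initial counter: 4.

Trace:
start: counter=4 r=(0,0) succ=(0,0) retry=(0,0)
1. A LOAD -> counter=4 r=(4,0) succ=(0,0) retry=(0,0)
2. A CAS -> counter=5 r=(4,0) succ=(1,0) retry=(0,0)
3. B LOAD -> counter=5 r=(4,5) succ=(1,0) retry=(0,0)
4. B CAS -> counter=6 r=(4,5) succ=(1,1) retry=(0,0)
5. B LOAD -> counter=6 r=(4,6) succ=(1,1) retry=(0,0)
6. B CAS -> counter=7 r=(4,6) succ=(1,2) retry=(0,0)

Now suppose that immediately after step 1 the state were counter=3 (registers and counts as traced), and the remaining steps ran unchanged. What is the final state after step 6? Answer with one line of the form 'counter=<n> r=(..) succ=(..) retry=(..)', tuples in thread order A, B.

counter=5 r=(4,4) succ=(0,2) retry=(1,0)

state after step 1 := counter=3 r=(4,0) succ=(0,0) retry=(0,0)
2. A CAS -> counter=3 r=(4,0) succ=(0,0) retry=(1,0)
3. B LOAD -> counter=3 r=(4,3) succ=(0,0) retry=(1,0)
4. B CAS -> counter=4 r=(4,3) succ=(0,1) retry=(1,0)
5. B LOAD -> counter=4 r=(4,4) succ=(0,1) retry=(1,0)
6. B CAS -> counter=5 r=(4,4) succ=(0,2) retry=(1,0)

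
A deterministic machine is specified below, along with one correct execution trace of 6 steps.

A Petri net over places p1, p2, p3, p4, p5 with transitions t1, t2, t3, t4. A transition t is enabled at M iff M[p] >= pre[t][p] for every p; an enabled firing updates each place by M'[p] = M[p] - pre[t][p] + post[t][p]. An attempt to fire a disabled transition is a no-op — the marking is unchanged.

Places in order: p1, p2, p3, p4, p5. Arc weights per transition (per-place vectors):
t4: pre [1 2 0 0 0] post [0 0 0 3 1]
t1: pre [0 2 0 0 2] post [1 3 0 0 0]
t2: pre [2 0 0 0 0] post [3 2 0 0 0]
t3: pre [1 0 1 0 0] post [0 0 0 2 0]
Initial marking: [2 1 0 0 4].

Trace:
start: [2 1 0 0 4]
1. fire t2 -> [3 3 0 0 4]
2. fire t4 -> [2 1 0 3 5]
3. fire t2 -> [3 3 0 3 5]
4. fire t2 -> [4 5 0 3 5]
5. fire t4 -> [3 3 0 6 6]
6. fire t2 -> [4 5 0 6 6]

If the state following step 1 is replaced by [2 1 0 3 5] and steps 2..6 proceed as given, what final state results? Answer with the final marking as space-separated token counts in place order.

4 5 0 6 6

state after step 1 := [2 1 0 3 5]
2. fire t4 -> [2 1 0 3 5]
3. fire t2 -> [3 3 0 3 5]
4. fire t2 -> [4 5 0 3 5]
5. fire t4 -> [3 3 0 6 6]
6. fire t2 -> [4 5 0 6 6]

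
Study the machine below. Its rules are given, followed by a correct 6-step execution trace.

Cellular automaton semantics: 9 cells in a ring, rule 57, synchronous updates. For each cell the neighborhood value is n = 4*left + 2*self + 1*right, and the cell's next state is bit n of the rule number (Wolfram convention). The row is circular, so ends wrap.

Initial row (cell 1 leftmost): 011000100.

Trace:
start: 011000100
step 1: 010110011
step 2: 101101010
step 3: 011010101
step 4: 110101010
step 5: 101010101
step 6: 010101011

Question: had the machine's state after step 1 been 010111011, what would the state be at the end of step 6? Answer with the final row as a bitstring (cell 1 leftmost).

010101011

state after step 1 := 010111011
step 2: 101100110
step 3: 011010101
step 4: 110101010
step 5: 101010101
step 6: 010101011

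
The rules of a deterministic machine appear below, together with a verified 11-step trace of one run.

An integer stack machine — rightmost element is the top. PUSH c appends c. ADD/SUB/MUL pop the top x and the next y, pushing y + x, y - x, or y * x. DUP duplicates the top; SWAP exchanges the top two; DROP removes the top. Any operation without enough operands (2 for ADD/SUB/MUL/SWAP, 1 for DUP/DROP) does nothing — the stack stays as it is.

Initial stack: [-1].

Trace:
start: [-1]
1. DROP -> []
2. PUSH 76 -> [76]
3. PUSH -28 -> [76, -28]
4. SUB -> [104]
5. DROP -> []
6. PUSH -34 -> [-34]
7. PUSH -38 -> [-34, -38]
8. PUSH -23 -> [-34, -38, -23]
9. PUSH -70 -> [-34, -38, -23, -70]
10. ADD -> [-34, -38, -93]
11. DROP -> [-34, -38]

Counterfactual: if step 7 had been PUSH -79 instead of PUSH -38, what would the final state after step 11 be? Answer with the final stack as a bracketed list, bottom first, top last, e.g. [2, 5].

[-34, -79]

(re-executing from step 7 with the substitution; state before step 7: [-34])
7. PUSH -79 -> [-34, -79]
8. PUSH -23 -> [-34, -79, -23]
9. PUSH -70 -> [-34, -79, -23, -70]
10. ADD -> [-34, -79, -93]
11. DROP -> [-34, -79]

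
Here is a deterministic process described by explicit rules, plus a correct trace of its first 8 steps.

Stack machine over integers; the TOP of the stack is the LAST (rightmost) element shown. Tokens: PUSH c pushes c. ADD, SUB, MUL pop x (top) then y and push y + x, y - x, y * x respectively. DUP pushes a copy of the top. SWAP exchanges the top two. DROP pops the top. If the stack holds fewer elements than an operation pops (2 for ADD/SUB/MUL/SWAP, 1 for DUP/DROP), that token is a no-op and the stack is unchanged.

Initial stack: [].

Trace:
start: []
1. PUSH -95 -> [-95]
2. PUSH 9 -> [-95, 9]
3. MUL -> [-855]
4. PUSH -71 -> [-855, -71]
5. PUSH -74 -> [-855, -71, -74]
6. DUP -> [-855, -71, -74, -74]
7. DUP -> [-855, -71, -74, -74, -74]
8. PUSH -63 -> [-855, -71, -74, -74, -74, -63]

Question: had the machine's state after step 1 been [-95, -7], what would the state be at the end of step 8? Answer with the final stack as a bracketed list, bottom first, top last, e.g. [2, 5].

state after step 1 := [-95, -7]
2. PUSH 9 -> [-95, -7, 9]
3. MUL -> [-95, -63]
4. PUSH -71 -> [-95, -63, -71]
5. PUSH -74 -> [-95, -63, -71, -74]
6. DUP -> [-95, -63, -71, -74, -74]
7. DUP -> [-95, -63, -71, -74, -74, -74]
8. PUSH -63 -> [-95, -63, -71, -74, -74, -74, -63]

[-95, -63, -71, -74, -74, -74, -63]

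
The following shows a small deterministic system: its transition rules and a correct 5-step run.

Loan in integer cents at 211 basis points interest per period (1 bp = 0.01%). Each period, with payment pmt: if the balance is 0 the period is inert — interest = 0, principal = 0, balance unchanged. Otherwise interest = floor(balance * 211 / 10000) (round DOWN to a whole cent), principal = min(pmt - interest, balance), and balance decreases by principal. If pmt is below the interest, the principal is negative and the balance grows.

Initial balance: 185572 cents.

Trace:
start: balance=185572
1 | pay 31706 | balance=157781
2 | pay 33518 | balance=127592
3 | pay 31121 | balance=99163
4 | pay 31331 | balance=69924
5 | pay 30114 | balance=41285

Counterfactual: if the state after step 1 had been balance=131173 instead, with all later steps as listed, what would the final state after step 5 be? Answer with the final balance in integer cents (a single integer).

state after step 1 := balance=131173
2 | pay 33518 | balance=100422
3 | pay 31121 | balance=71419
4 | pay 31331 | balance=41594
5 | pay 30114 | balance=12357

12357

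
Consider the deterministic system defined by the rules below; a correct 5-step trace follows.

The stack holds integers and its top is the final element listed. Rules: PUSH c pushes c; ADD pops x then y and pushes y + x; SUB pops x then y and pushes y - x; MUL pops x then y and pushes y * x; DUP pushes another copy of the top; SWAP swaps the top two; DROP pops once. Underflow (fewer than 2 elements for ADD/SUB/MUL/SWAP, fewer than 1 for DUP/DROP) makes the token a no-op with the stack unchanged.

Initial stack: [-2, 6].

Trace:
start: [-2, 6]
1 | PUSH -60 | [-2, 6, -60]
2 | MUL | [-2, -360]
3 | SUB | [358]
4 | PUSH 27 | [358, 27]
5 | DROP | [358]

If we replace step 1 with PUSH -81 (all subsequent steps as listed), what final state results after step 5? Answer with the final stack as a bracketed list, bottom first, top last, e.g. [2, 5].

(re-executing from step 1 with the substitution; state before step 1: [-2, 6])
1 | PUSH -81 | [-2, 6, -81]
2 | MUL | [-2, -486]
3 | SUB | [484]
4 | PUSH 27 | [484, 27]
5 | DROP | [484]

[484]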